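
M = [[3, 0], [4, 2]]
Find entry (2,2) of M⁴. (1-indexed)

M² = [[9, 0], [20, 4]]
M³ = [[27, 0], [76, 8]]
M⁴ = [[81, 0], [260, 16]]

16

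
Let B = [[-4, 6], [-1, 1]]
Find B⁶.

tr B = -3 and det B = 2, so the characteristic polynomial is λ² − (-3)λ + (2) with roots -2 and -1.
Eigenvectors give P = [[3, 2], [1, 1]] with P⁻¹ = [[1, -2], [-1, 3]], and B = P·diag(-2, -1)·P⁻¹.
Then B⁶ = P·diag(64, 1)·P⁻¹ = [[192, 2], [64, 1]] · [[1, -2], [-1, 3]] = [[190, -378], [63, -125]].

[[190, -378], [63, -125]]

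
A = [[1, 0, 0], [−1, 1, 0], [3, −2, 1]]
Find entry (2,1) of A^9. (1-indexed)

A = I + N where N = [[0, 0, 0], [−1, 0, 0], [3, −2, 0]] is strictly lower-triangular, so N^3 = 0.
(I + N)^9 = I + 9·N + 36·N^2 = [[1, 0, 0], [−9, 1, 0], [99, −18, 1]].

−9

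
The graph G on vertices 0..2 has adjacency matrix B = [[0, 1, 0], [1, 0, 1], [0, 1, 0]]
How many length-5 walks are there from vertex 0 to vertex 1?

4

The number of length-5 walks from vertex 0 to vertex 1 is entry (0,1) of B⁵, where B is the adjacency matrix.
B² = [[1, 0, 1], [0, 2, 0], [1, 0, 1]]
B³ = [[0, 2, 0], [2, 0, 2], [0, 2, 0]]
B⁴ = [[2, 0, 2], [0, 4, 0], [2, 0, 2]]
B⁵ = [[0, 4, 0], [4, 0, 4], [0, 4, 0]]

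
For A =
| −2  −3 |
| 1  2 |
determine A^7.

A² = I (check: tr A = 0 and det A = −1), so A^7 = A since 7 is odd.

[[−2, −3], [1, 2]]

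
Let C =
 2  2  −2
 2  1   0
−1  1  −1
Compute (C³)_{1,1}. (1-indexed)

C² = [[10, 4, −2], [6, 5, −4], [1, −2, 3]]
C³ = [[30, 22, −18], [26, 13, −8], [−5, 3, −5]]

30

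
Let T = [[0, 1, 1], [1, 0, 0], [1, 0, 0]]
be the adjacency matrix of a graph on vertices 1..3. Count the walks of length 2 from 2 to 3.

1

The number of length-2 walks from vertex 2 to vertex 3 is entry (2,3) of T², where T is the adjacency matrix.
T² = [[2, 0, 0], [0, 1, 1], [0, 1, 1]]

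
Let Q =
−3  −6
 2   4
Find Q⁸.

Q² = Q (a projection; rank 1, trace 1), so Q⁸ = Q.

[[−3, −6], [2, 4]]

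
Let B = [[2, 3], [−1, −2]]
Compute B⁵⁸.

B² = I (check: tr B = 0 and det B = −1), so B⁵⁸ = I since 58 is even.

[[1, 0], [0, 1]]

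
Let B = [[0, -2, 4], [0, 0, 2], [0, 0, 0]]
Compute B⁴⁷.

B is strictly triangular, hence nilpotent: B³ = 0, so B⁴⁷ = 0.

[[0, 0, 0], [0, 0, 0], [0, 0, 0]]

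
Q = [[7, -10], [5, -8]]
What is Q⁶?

tr Q = -1 and det Q = -6, so the characteristic polynomial is λ² − (-1)λ + (-6) with roots 2 and -3.
Eigenvectors give P = [[2, -1], [1, -1]] with P⁻¹ = [[1, -1], [1, -2]], and Q = P·diag(2, -3)·P⁻¹.
Then Q⁶ = P·diag(64, 729)·P⁻¹ = [[128, -729], [64, -729]] · [[1, -1], [1, -2]] = [[-601, 1330], [-665, 1394]].

[[-601, 1330], [-665, 1394]]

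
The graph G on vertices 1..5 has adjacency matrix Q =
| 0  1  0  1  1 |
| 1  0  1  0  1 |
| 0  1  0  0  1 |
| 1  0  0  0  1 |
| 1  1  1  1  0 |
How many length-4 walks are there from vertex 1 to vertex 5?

The number of length-4 walks from vertex 1 to vertex 5 is entry (1,5) of Q^4, where Q is the adjacency matrix.
Q^2 = [[3, 1, 2, 1, 2], [1, 3, 1, 2, 2], [2, 1, 2, 1, 1], [1, 2, 1, 2, 1], [2, 2, 1, 1, 4]]
Q^3 = [[4, 7, 3, 5, 7], [7, 4, 5, 3, 7], [3, 5, 2, 3, 6], [5, 3, 3, 2, 6], [7, 7, 6, 6, 6]]
Q^4 = [[19, 14, 14, 11, 19], [14, 19, 11, 14, 19], [14, 11, 11, 9, 13], [11, 14, 9, 11, 13], [19, 19, 13, 13, 26]]

19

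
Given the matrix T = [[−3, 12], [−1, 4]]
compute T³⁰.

T² = T (a projection; rank 1, trace 1), so T³⁰ = T.

[[−3, 12], [−1, 4]]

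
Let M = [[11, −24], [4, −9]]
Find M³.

tr M = 2 and det M = −3, so the characteristic polynomial is λ² − (2)λ + (−3) with roots 3 and −1.
Eigenvectors give P = [[3, 2], [1, 1]] with P⁻¹ = [[1, −2], [−1, 3]], and M = P·diag(3, −1)·P⁻¹.
Then M³ = P·diag(27, −1)·P⁻¹ = [[81, −2], [27, −1]] · [[1, −2], [−1, 3]] = [[83, −168], [28, −57]].

[[83, −168], [28, −57]]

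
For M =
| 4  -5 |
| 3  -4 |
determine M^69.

[[4, -5], [3, -4]]

M² = I (check: tr M = 0 and det M = -1), so M^69 = M since 69 is odd.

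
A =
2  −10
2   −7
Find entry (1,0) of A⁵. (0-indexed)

tr A = −5 and det A = 6, so the characteristic polynomial is λ² − (−5)λ + (6) with roots −3 and −2.
Eigenvectors give P = [[2, 5], [1, 2]] with P⁻¹ = [[−2, 5], [1, −2]], and A = P·diag(−3, −2)·P⁻¹.
Then A⁵ = P·diag(−243, −32)·P⁻¹ = [[−486, −160], [−243, −64]] · [[−2, 5], [1, −2]] = [[812, −2110], [422, −1087]].

422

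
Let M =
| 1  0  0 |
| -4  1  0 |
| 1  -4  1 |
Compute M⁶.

[[1, 0, 0], [-24, 1, 0], [246, -24, 1]]

M = I + N where N = [[0, 0, 0], [-4, 0, 0], [1, -4, 0]] is strictly lower-triangular, so N³ = 0.
(I + N)⁶ = I + 6·N + 15·N² = [[1, 0, 0], [-24, 1, 0], [246, -24, 1]].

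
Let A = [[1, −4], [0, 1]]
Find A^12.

[[1, −48], [0, 1]]

A = I + N where N = [[0, −4], [0, 0]] is strictly upper-triangular, so N^2 = 0.
(I + N)^12 = I + 12·N = [[1, −48], [0, 1]].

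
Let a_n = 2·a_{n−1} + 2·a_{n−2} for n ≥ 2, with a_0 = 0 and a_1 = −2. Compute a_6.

−240

With companion matrix A = [[2, 2], [1, 0]], [a_n, a_{n−1}]ᵀ = A·[a_{n−1}, a_{n−2}]ᵀ, so [a_6, a_5]ᵀ = A⁵·[a_1, a_0]ᵀ.
A⁵ = [[120, 88], [44, 32]], giving [a_6, a_5]ᵀ = [[−240], [−88]].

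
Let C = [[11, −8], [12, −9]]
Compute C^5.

[[731, −488], [732, −489]]

tr C = 2 and det C = −3, so the characteristic polynomial is λ² − (2)λ + (−3) with roots −1 and 3.
Eigenvectors give P = [[−2, 1], [−3, 1]] with P⁻¹ = [[1, −1], [3, −2]], and C = P·diag(−1, 3)·P⁻¹.
Then C^5 = P·diag(−1, 243)·P⁻¹ = [[2, 243], [3, 243]] · [[1, −1], [3, −2]] = [[731, −488], [732, −489]].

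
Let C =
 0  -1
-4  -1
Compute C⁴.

[[20, 9], [36, 29]]

C² = [[4, 1], [4, 5]]
C³ = [[-4, -5], [-20, -9]]
C⁴ = [[20, 9], [36, 29]]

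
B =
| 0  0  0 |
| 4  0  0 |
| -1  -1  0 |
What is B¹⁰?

[[0, 0, 0], [0, 0, 0], [0, 0, 0]]

B is strictly triangular, hence nilpotent: B³ = 0, so B¹⁰ = 0.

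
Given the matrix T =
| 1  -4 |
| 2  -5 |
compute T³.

[[25, -52], [26, -53]]

tr T = -4 and det T = 3, so the characteristic polynomial is λ² − (-4)λ + (3) with roots -3 and -1.
Eigenvectors give P = [[-1, 2], [-1, 1]] with P⁻¹ = [[1, -2], [1, -1]], and T = P·diag(-3, -1)·P⁻¹.
Then T³ = P·diag(-27, -1)·P⁻¹ = [[27, -2], [27, -1]] · [[1, -2], [1, -1]] = [[25, -52], [26, -53]].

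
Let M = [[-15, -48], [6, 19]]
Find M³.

[[-207, -624], [78, 235]]

tr M = 4 and det M = 3, so the characteristic polynomial is λ² − (4)λ + (3) with roots 1 and 3.
Eigenvectors give P = [[3, 8], [-1, -3]] with P⁻¹ = [[3, 8], [-1, -3]], and M = P·diag(1, 3)·P⁻¹.
Then M³ = P·diag(1, 27)·P⁻¹ = [[3, 216], [-1, -81]] · [[3, 8], [-1, -3]] = [[-207, -624], [78, 235]].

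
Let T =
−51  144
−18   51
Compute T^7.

tr T = 0 and det T = −9, so the characteristic polynomial is λ² − (0)λ + (−9) with roots 3 and −3.
Eigenvectors give P = [[−8, −3], [−3, −1]] with P⁻¹ = [[1, −3], [−3, 8]], and T = P·diag(3, −3)·P⁻¹.
Then T^7 = P·diag(2187, −2187)·P⁻¹ = [[−17496, 6561], [−6561, 2187]] · [[1, −3], [−3, 8]] = [[−37179, 104976], [−13122, 37179]].

[[−37179, 104976], [−13122, 37179]]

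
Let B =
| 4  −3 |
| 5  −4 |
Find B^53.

[[4, −3], [5, −4]]

B² = I (check: tr B = 0 and det B = −1), so B^53 = B since 53 is odd.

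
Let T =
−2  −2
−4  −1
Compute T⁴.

[[216, 126], [252, 153]]

T² = [[12, 6], [12, 9]]
T³ = [[−48, −30], [−60, −33]]
T⁴ = [[216, 126], [252, 153]]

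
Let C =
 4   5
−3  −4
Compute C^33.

C² = I (check: tr C = 0 and det C = −1), so C^33 = C since 33 is odd.

[[4, 5], [−3, −4]]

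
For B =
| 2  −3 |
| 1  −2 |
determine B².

[[1, 0], [0, 1]]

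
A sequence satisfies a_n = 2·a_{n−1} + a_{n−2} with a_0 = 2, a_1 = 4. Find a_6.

338

With companion matrix T = [[2, 1], [1, 0]], [a_n, a_{n−1}]ᵀ = T·[a_{n−1}, a_{n−2}]ᵀ, so [a_6, a_5]ᵀ = T^5·[a_1, a_0]ᵀ.
T^5 = [[70, 29], [29, 12]], giving [a_6, a_5]ᵀ = [[338], [140]].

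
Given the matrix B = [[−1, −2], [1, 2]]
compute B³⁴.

[[−1, −2], [1, 2]]

B² = B (a projection; rank 1, trace 1), so B³⁴ = B.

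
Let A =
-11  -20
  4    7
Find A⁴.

tr A = -4 and det A = 3, so the characteristic polynomial is λ² − (-4)λ + (3) with roots -1 and -3.
Eigenvectors give P = [[-2, 5], [1, -2]] with P⁻¹ = [[2, 5], [1, 2]], and A = P·diag(-1, -3)·P⁻¹.
Then A⁴ = P·diag(1, 81)·P⁻¹ = [[-2, 405], [1, -162]] · [[2, 5], [1, 2]] = [[401, 800], [-160, -319]].

[[401, 800], [-160, -319]]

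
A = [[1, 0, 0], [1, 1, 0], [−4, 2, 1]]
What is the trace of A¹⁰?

A = I + N where N = [[0, 0, 0], [1, 0, 0], [−4, 2, 0]] is strictly lower-triangular, so N³ = 0.
(I + N)¹⁰ = I + 10·N + 45·N² = [[1, 0, 0], [10, 1, 0], [50, 20, 1]].

3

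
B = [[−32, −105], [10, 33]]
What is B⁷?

[[−14018, −48615], [4630, 16077]]

tr B = 1 and det B = −6, so the characteristic polynomial is λ² − (1)λ + (−6) with roots −2 and 3.
Eigenvectors give P = [[7, −3], [−2, 1]] with P⁻¹ = [[1, 3], [2, 7]], and B = P·diag(−2, 3)·P⁻¹.
Then B⁷ = P·diag(−128, 2187)·P⁻¹ = [[−896, −6561], [256, 2187]] · [[1, 3], [2, 7]] = [[−14018, −48615], [4630, 16077]].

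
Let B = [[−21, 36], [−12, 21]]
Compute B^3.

[[−189, 324], [−108, 189]]

tr B = 0 and det B = −9, so the characteristic polynomial is λ² − (0)λ + (−9) with roots −3 and 3.
Eigenvectors give P = [[2, −3], [1, −2]] with P⁻¹ = [[2, −3], [1, −2]], and B = P·diag(−3, 3)·P⁻¹.
Then B^3 = P·diag(−27, 27)·P⁻¹ = [[−54, −81], [−27, −54]] · [[2, −3], [1, −2]] = [[−189, 324], [−108, 189]].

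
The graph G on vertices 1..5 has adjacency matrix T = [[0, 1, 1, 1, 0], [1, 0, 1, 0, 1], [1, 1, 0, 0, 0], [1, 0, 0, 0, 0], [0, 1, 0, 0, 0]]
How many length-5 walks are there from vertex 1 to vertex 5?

The number of length-5 walks from vertex 1 to vertex 5 is entry (1,5) of T^5, where T is the adjacency matrix.
T^2 = [[3, 1, 1, 0, 1], [1, 3, 1, 1, 0], [1, 1, 2, 1, 1], [0, 1, 1, 1, 0], [1, 0, 1, 0, 1]]
T^3 = [[2, 5, 4, 3, 1], [5, 2, 4, 1, 3], [4, 4, 2, 1, 1], [3, 1, 1, 0, 1], [1, 3, 1, 1, 0]]
T^4 = [[12, 7, 7, 2, 5], [7, 12, 7, 5, 2], [7, 7, 8, 4, 4], [2, 5, 4, 3, 1], [5, 2, 4, 1, 3]]
T^5 = [[16, 24, 19, 12, 7], [24, 16, 19, 7, 12], [19, 19, 14, 7, 7], [12, 7, 7, 2, 5], [7, 12, 7, 5, 2]]

7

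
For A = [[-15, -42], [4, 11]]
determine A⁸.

[[45921, 137760], [-13120, -39359]]

tr A = -4 and det A = 3, so the characteristic polynomial is λ² − (-4)λ + (3) with roots -3 and -1.
Eigenvectors give P = [[7, -3], [-2, 1]] with P⁻¹ = [[1, 3], [2, 7]], and A = P·diag(-3, -1)·P⁻¹.
Then A⁸ = P·diag(6561, 1)·P⁻¹ = [[45927, -3], [-13122, 1]] · [[1, 3], [2, 7]] = [[45921, 137760], [-13120, -39359]].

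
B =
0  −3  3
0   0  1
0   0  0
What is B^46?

[[0, 0, 0], [0, 0, 0], [0, 0, 0]]

B is strictly triangular, hence nilpotent: B^3 = 0, so B^46 = 0.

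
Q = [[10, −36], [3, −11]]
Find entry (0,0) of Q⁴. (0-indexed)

−44

tr Q = −1 and det Q = −2, so the characteristic polynomial is λ² − (−1)λ + (−2) with roots 1 and −2.
Eigenvectors give P = [[−4, 3], [−1, 1]] with P⁻¹ = [[−1, 3], [−1, 4]], and Q = P·diag(1, −2)·P⁻¹.
Then Q⁴ = P·diag(1, 16)·P⁻¹ = [[−4, 48], [−1, 16]] · [[−1, 3], [−1, 4]] = [[−44, 180], [−15, 61]].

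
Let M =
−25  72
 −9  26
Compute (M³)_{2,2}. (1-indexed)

tr M = 1 and det M = −2, so the characteristic polynomial is λ² − (1)λ + (−2) with roots −1 and 2.
Eigenvectors give P = [[3, −8], [1, −3]] with P⁻¹ = [[3, −8], [1, −3]], and M = P·diag(−1, 2)·P⁻¹.
Then M³ = P·diag(−1, 8)·P⁻¹ = [[−3, −64], [−1, −24]] · [[3, −8], [1, −3]] = [[−73, 216], [−27, 80]].

80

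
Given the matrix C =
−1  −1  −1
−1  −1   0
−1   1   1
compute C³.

C² = [[3, 1, 0], [2, 2, 1], [−1, 1, 2]]
C³ = [[−4, −4, −3], [−5, −3, −1], [−2, 2, 3]]

[[−4, −4, −3], [−5, −3, −1], [−2, 2, 3]]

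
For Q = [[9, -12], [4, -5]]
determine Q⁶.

tr Q = 4 and det Q = 3, so the characteristic polynomial is λ² − (4)λ + (3) with roots 1 and 3.
Eigenvectors give P = [[-3, 2], [-2, 1]] with P⁻¹ = [[1, -2], [2, -3]], and Q = P·diag(1, 3)·P⁻¹.
Then Q⁶ = P·diag(1, 729)·P⁻¹ = [[-3, 1458], [-2, 729]] · [[1, -2], [2, -3]] = [[2913, -4368], [1456, -2183]].

[[2913, -4368], [1456, -2183]]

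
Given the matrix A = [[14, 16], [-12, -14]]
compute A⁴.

[[16, 0], [0, 16]]

tr A = 0 and det A = -4, so the characteristic polynomial is λ² − (0)λ + (-4) with roots -2 and 2.
Eigenvectors give P = [[-1, 4], [1, -3]] with P⁻¹ = [[3, 4], [1, 1]], and A = P·diag(-2, 2)·P⁻¹.
Then A⁴ = P·diag(16, 16)·P⁻¹ = [[-16, 64], [16, -48]] · [[3, 4], [1, 1]] = [[16, 0], [0, 16]].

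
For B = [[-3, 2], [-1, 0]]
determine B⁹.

tr B = -3 and det B = 2, so the characteristic polynomial is λ² − (-3)λ + (2) with roots -2 and -1.
Eigenvectors give P = [[2, 1], [1, 1]] with P⁻¹ = [[1, -1], [-1, 2]], and B = P·diag(-2, -1)·P⁻¹.
Then B⁹ = P·diag(-512, -1)·P⁻¹ = [[-1024, -1], [-512, -1]] · [[1, -1], [-1, 2]] = [[-1023, 1022], [-511, 510]].

[[-1023, 1022], [-511, 510]]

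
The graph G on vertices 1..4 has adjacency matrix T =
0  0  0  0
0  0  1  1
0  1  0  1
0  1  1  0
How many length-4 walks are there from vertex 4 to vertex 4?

6

The number of length-4 walks from vertex 4 to vertex 4 is entry (4,4) of T⁴, where T is the adjacency matrix.
T² = [[0, 0, 0, 0], [0, 2, 1, 1], [0, 1, 2, 1], [0, 1, 1, 2]]
T³ = [[0, 0, 0, 0], [0, 2, 3, 3], [0, 3, 2, 3], [0, 3, 3, 2]]
T⁴ = [[0, 0, 0, 0], [0, 6, 5, 5], [0, 5, 6, 5], [0, 5, 5, 6]]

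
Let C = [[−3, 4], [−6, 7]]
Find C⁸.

[[−13119, 13120], [−19680, 19681]]

tr C = 4 and det C = 3, so the characteristic polynomial is λ² − (4)λ + (3) with roots 1 and 3.
Eigenvectors give P = [[−1, 2], [−1, 3]] with P⁻¹ = [[−3, 2], [−1, 1]], and C = P·diag(1, 3)·P⁻¹.
Then C⁸ = P·diag(1, 6561)·P⁻¹ = [[−1, 13122], [−1, 19683]] · [[−3, 2], [−1, 1]] = [[−13119, 13120], [−19680, 19681]].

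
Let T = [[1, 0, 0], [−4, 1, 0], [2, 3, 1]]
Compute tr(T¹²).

T = I + N where N = [[0, 0, 0], [−4, 0, 0], [2, 3, 0]] is strictly lower-triangular, so N³ = 0.
(I + N)¹² = I + 12·N + 66·N² = [[1, 0, 0], [−48, 1, 0], [−768, 36, 1]].

3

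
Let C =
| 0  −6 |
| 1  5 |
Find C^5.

[[−390, −1266], [211, 665]]

tr C = 5 and det C = 6, so the characteristic polynomial is λ² − (5)λ + (6) with roots 3 and 2.
Eigenvectors give P = [[−2, −3], [1, 1]] with P⁻¹ = [[1, 3], [−1, −2]], and C = P·diag(3, 2)·P⁻¹.
Then C^5 = P·diag(243, 32)·P⁻¹ = [[−486, −96], [243, 32]] · [[1, 3], [−1, −2]] = [[−390, −1266], [211, 665]].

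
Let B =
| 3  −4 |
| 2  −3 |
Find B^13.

[[3, −4], [2, −3]]

B² = I (check: tr B = 0 and det B = −1), so B^13 = B since 13 is odd.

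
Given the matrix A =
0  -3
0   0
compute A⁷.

[[0, 0], [0, 0]]

A is strictly triangular, hence nilpotent: A² = 0, so A⁷ = 0.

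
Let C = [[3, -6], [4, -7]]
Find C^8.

tr C = -4 and det C = 3, so the characteristic polynomial is λ² − (-4)λ + (3) with roots -1 and -3.
Eigenvectors give P = [[3, 1], [2, 1]] with P⁻¹ = [[1, -1], [-2, 3]], and C = P·diag(-1, -3)·P⁻¹.
Then C^8 = P·diag(1, 6561)·P⁻¹ = [[3, 6561], [2, 6561]] · [[1, -1], [-2, 3]] = [[-13119, 19680], [-13120, 19681]].

[[-13119, 19680], [-13120, 19681]]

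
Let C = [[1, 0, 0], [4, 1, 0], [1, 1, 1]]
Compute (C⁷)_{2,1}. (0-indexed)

7

C = I + N where N = [[0, 0, 0], [4, 0, 0], [1, 1, 0]] is strictly lower-triangular, so N³ = 0.
(I + N)⁷ = I + 7·N + 21·N² = [[1, 0, 0], [28, 1, 0], [91, 7, 1]].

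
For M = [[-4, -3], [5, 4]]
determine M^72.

M² = I (check: tr M = 0 and det M = -1), so M^72 = I since 72 is even.

[[1, 0], [0, 1]]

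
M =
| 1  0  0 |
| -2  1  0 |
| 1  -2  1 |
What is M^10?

[[1, 0, 0], [-20, 1, 0], [190, -20, 1]]

M = I + N where N = [[0, 0, 0], [-2, 0, 0], [1, -2, 0]] is strictly lower-triangular, so N^3 = 0.
(I + N)^10 = I + 10·N + 45·N^2 = [[1, 0, 0], [-20, 1, 0], [190, -20, 1]].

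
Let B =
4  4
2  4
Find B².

[[24, 32], [16, 24]]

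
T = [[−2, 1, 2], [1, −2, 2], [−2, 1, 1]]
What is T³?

T² = [[1, −2, 0], [−8, 7, 0], [3, −3, −1]]
T³ = [[−4, 5, −2], [23, −22, −2], [−7, 8, −1]]

[[−4, 5, −2], [23, −22, −2], [−7, 8, −1]]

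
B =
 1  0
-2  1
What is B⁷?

[[1, 0], [-14, 1]]

B = I + N where N = [[0, 0], [-2, 0]] is strictly lower-triangular, so N² = 0.
(I + N)⁷ = I + 7·N = [[1, 0], [-14, 1]].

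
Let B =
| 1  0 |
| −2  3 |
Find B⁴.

[[1, 0], [−80, 81]]

tr B = 4 and det B = 3, so the characteristic polynomial is λ² − (4)λ + (3) with roots 1 and 3.
Eigenvectors give P = [[1, 0], [1, −1]] with P⁻¹ = [[1, 0], [1, −1]], and B = P·diag(1, 3)·P⁻¹.
Then B⁴ = P·diag(1, 81)·P⁻¹ = [[1, 0], [1, −81]] · [[1, 0], [1, −1]] = [[1, 0], [−80, 81]].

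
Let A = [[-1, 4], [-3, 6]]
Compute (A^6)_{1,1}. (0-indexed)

2724

tr A = 5 and det A = 6, so the characteristic polynomial is λ² − (5)λ + (6) with roots 3 and 2.
Eigenvectors give P = [[-1, 4], [-1, 3]] with P⁻¹ = [[3, -4], [1, -1]], and A = P·diag(3, 2)·P⁻¹.
Then A^6 = P·diag(729, 64)·P⁻¹ = [[-729, 256], [-729, 192]] · [[3, -4], [1, -1]] = [[-1931, 2660], [-1995, 2724]].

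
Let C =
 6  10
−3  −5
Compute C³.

C² = C (a projection; rank 1, trace 1), so C³ = C.

[[6, 10], [−3, −5]]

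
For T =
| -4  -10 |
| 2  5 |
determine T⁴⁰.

[[-4, -10], [2, 5]]

T² = T (a projection; rank 1, trace 1), so T⁴⁰ = T.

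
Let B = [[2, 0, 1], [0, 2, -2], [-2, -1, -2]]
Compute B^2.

[[2, -1, 0], [4, 6, 0], [0, 0, 4]]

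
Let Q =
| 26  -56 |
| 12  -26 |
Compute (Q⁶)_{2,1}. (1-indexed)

0

tr Q = 0 and det Q = -4, so the characteristic polynomial is λ² − (0)λ + (-4) with roots -2 and 2.
Eigenvectors give P = [[2, 7], [1, 3]] with P⁻¹ = [[-3, 7], [1, -2]], and Q = P·diag(-2, 2)·P⁻¹.
Then Q⁶ = P·diag(64, 64)·P⁻¹ = [[128, 448], [64, 192]] · [[-3, 7], [1, -2]] = [[64, 0], [0, 64]].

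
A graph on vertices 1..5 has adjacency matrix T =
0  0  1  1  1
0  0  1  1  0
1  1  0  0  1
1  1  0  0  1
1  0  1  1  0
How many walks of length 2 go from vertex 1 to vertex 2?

2

The number of length-2 walks from vertex 1 to vertex 2 is entry (1,2) of T², where T is the adjacency matrix.
T² = [[3, 2, 1, 1, 2], [2, 2, 0, 0, 2], [1, 0, 3, 3, 1], [1, 0, 3, 3, 1], [2, 2, 1, 1, 3]]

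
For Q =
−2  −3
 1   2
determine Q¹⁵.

[[−2, −3], [1, 2]]

Q² = I (check: tr Q = 0 and det Q = −1), so Q¹⁵ = Q since 15 is odd.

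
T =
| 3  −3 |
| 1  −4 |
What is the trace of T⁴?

T² = [[6, 3], [−1, 13]]
T³ = [[21, −30], [10, −49]]
T⁴ = [[33, 57], [−19, 166]]

199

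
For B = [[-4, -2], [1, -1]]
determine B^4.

tr B = -5 and det B = 6, so the characteristic polynomial is λ² − (-5)λ + (6) with roots -3 and -2.
Eigenvectors give P = [[-2, -1], [1, 1]] with P⁻¹ = [[-1, -1], [1, 2]], and B = P·diag(-3, -2)·P⁻¹.
Then B^4 = P·diag(81, 16)·P⁻¹ = [[-162, -16], [81, 16]] · [[-1, -1], [1, 2]] = [[146, 130], [-65, -49]].

[[146, 130], [-65, -49]]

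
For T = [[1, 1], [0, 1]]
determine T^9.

T = I + N where N = [[0, 1], [0, 0]] is strictly upper-triangular, so N^2 = 0.
(I + N)^9 = I + 9·N = [[1, 9], [0, 1]].

[[1, 9], [0, 1]]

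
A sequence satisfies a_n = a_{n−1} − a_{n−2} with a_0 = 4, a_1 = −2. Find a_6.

With companion matrix Q = [[1, −1], [1, 0]], [a_n, a_{n−1}]ᵀ = Q·[a_{n−1}, a_{n−2}]ᵀ, so [a_6, a_5]ᵀ = Q⁵·[a_1, a_0]ᵀ.
Q⁵ = [[0, 1], [−1, 1]], giving [a_6, a_5]ᵀ = [[4], [6]].

4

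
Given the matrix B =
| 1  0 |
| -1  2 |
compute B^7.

[[1, 0], [-127, 128]]

tr B = 3 and det B = 2, so the characteristic polynomial is λ² − (3)λ + (2) with roots 1 and 2.
Eigenvectors give P = [[1, 0], [1, 1]] with P⁻¹ = [[1, 0], [-1, 1]], and B = P·diag(1, 2)·P⁻¹.
Then B^7 = P·diag(1, 128)·P⁻¹ = [[1, 0], [1, 128]] · [[1, 0], [-1, 1]] = [[1, 0], [-127, 128]].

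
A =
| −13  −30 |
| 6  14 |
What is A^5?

[[−133, −330], [66, 164]]

tr A = 1 and det A = −2, so the characteristic polynomial is λ² − (1)λ + (−2) with roots 2 and −1.
Eigenvectors give P = [[−2, 5], [1, −2]] with P⁻¹ = [[2, 5], [1, 2]], and A = P·diag(2, −1)·P⁻¹.
Then A^5 = P·diag(32, −1)·P⁻¹ = [[−64, −5], [32, 2]] · [[2, 5], [1, 2]] = [[−133, −330], [66, 164]].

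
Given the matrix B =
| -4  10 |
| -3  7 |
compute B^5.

tr B = 3 and det B = 2, so the characteristic polynomial is λ² − (3)λ + (2) with roots 1 and 2.
Eigenvectors give P = [[-2, -5], [-1, -3]] with P⁻¹ = [[-3, 5], [1, -2]], and B = P·diag(1, 2)·P⁻¹.
Then B^5 = P·diag(1, 32)·P⁻¹ = [[-2, -160], [-1, -96]] · [[-3, 5], [1, -2]] = [[-154, 310], [-93, 187]].

[[-154, 310], [-93, 187]]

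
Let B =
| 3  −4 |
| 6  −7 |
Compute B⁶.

tr B = −4 and det B = 3, so the characteristic polynomial is λ² − (−4)λ + (3) with roots −3 and −1.
Eigenvectors give P = [[−2, 1], [−3, 1]] with P⁻¹ = [[1, −1], [3, −2]], and B = P·diag(−3, −1)·P⁻¹.
Then B⁶ = P·diag(729, 1)·P⁻¹ = [[−1458, 1], [−2187, 1]] · [[1, −1], [3, −2]] = [[−1455, 1456], [−2184, 2185]].

[[−1455, 1456], [−2184, 2185]]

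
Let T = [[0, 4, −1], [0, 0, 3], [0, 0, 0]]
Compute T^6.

T is strictly triangular, hence nilpotent: T^3 = 0, so T^6 = 0.

[[0, 0, 0], [0, 0, 0], [0, 0, 0]]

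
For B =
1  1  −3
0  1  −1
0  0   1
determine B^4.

B = I + N where N = [[0, 1, −3], [0, 0, −1], [0, 0, 0]] is strictly upper-triangular, so N^3 = 0.
(I + N)^4 = I + 4·N + 6·N^2 = [[1, 4, −18], [0, 1, −4], [0, 0, 1]].

[[1, 4, −18], [0, 1, −4], [0, 0, 1]]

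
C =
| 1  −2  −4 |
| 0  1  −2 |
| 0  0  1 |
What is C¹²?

C = I + N where N = [[0, −2, −4], [0, 0, −2], [0, 0, 0]] is strictly upper-triangular, so N³ = 0.
(I + N)¹² = I + 12·N + 66·N² = [[1, −24, 216], [0, 1, −24], [0, 0, 1]].

[[1, −24, 216], [0, 1, −24], [0, 0, 1]]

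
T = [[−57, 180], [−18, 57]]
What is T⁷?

[[−41553, 131220], [−13122, 41553]]

tr T = 0 and det T = −9, so the characteristic polynomial is λ² − (0)λ + (−9) with roots −3 and 3.
Eigenvectors give P = [[10, 3], [3, 1]] with P⁻¹ = [[1, −3], [−3, 10]], and T = P·diag(−3, 3)·P⁻¹.
Then T⁷ = P·diag(−2187, 2187)·P⁻¹ = [[−21870, 6561], [−6561, 2187]] · [[1, −3], [−3, 10]] = [[−41553, 131220], [−13122, 41553]].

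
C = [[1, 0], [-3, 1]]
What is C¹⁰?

[[1, 0], [-30, 1]]

C = I + N where N = [[0, 0], [-3, 0]] is strictly lower-triangular, so N² = 0.
(I + N)¹⁰ = I + 10·N = [[1, 0], [-30, 1]].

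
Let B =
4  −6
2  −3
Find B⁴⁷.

[[4, −6], [2, −3]]

B² = B (a projection; rank 1, trace 1), so B⁴⁷ = B.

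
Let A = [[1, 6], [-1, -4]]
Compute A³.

tr A = -3 and det A = 2, so the characteristic polynomial is λ² − (-3)λ + (2) with roots -2 and -1.
Eigenvectors give P = [[-2, 3], [1, -1]] with P⁻¹ = [[1, 3], [1, 2]], and A = P·diag(-2, -1)·P⁻¹.
Then A³ = P·diag(-8, -1)·P⁻¹ = [[16, -3], [-8, 1]] · [[1, 3], [1, 2]] = [[13, 42], [-7, -22]].

[[13, 42], [-7, -22]]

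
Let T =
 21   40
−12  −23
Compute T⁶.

[[−3639, −7280], [2184, 4369]]

tr T = −2 and det T = −3, so the characteristic polynomial is λ² − (−2)λ + (−3) with roots −3 and 1.
Eigenvectors give P = [[−5, −2], [3, 1]] with P⁻¹ = [[1, 2], [−3, −5]], and T = P·diag(−3, 1)·P⁻¹.
Then T⁶ = P·diag(729, 1)·P⁻¹ = [[−3645, −2], [2187, 1]] · [[1, 2], [−3, −5]] = [[−3639, −7280], [2184, 4369]].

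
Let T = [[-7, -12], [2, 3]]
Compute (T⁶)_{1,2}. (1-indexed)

4368

tr T = -4 and det T = 3, so the characteristic polynomial is λ² − (-4)λ + (3) with roots -1 and -3.
Eigenvectors give P = [[-2, -3], [1, 1]] with P⁻¹ = [[1, 3], [-1, -2]], and T = P·diag(-1, -3)·P⁻¹.
Then T⁶ = P·diag(1, 729)·P⁻¹ = [[-2, -2187], [1, 729]] · [[1, 3], [-1, -2]] = [[2185, 4368], [-728, -1455]].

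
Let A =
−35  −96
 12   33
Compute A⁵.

tr A = −2 and det A = −3, so the characteristic polynomial is λ² − (−2)λ + (−3) with roots 1 and −3.
Eigenvectors give P = [[8, −3], [−3, 1]] with P⁻¹ = [[−1, −3], [−3, −8]], and A = P·diag(1, −3)·P⁻¹.
Then A⁵ = P·diag(1, −243)·P⁻¹ = [[8, 729], [−3, −243]] · [[−1, −3], [−3, −8]] = [[−2195, −5856], [732, 1953]].

[[−2195, −5856], [732, 1953]]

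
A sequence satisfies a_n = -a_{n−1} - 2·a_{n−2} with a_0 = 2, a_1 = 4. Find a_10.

With companion matrix C = [[-1, -2], [1, 0]], [a_n, a_{n−1}]ᵀ = C·[a_{n−1}, a_{n−2}]ᵀ, so [a_10, a_9]ᵀ = C^9·[a_1, a_0]ᵀ.
C^9 = [[11, 34], [-17, -6]], giving [a_10, a_9]ᵀ = [[112], [-80]].

112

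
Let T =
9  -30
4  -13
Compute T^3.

tr T = -4 and det T = 3, so the characteristic polynomial is λ² − (-4)λ + (3) with roots -1 and -3.
Eigenvectors give P = [[3, -5], [1, -2]] with P⁻¹ = [[2, -5], [1, -3]], and T = P·diag(-1, -3)·P⁻¹.
Then T^3 = P·diag(-1, -27)·P⁻¹ = [[-3, 135], [-1, 54]] · [[2, -5], [1, -3]] = [[129, -390], [52, -157]].

[[129, -390], [52, -157]]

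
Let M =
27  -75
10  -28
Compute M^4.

[[-309, 975], [-130, 406]]

tr M = -1 and det M = -6, so the characteristic polynomial is λ² − (-1)λ + (-6) with roots 2 and -3.
Eigenvectors give P = [[3, -5], [1, -2]] with P⁻¹ = [[2, -5], [1, -3]], and M = P·diag(2, -3)·P⁻¹.
Then M^4 = P·diag(16, 81)·P⁻¹ = [[48, -405], [16, -162]] · [[2, -5], [1, -3]] = [[-309, 975], [-130, 406]].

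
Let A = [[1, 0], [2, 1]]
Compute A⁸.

[[1, 0], [16, 1]]

A = I + N where N = [[0, 0], [2, 0]] is strictly lower-triangular, so N² = 0.
(I + N)⁸ = I + 8·N = [[1, 0], [16, 1]].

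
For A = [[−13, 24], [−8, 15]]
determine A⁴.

tr A = 2 and det A = −3, so the characteristic polynomial is λ² − (2)λ + (−3) with roots −1 and 3.
Eigenvectors give P = [[2, 3], [1, 2]] with P⁻¹ = [[2, −3], [−1, 2]], and A = P·diag(−1, 3)·P⁻¹.
Then A⁴ = P·diag(1, 81)·P⁻¹ = [[2, 243], [1, 162]] · [[2, −3], [−1, 2]] = [[−239, 480], [−160, 321]].

[[−239, 480], [−160, 321]]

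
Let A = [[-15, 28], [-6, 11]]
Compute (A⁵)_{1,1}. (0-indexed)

1451

tr A = -4 and det A = 3, so the characteristic polynomial is λ² − (-4)λ + (3) with roots -3 and -1.
Eigenvectors give P = [[7, 2], [3, 1]] with P⁻¹ = [[1, -2], [-3, 7]], and A = P·diag(-3, -1)·P⁻¹.
Then A⁵ = P·diag(-243, -1)·P⁻¹ = [[-1701, -2], [-729, -1]] · [[1, -2], [-3, 7]] = [[-1695, 3388], [-726, 1451]].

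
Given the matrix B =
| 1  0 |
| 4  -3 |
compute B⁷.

tr B = -2 and det B = -3, so the characteristic polynomial is λ² − (-2)λ + (-3) with roots 1 and -3.
Eigenvectors give P = [[1, 0], [1, -1]] with P⁻¹ = [[1, 0], [1, -1]], and B = P·diag(1, -3)·P⁻¹.
Then B⁷ = P·diag(1, -2187)·P⁻¹ = [[1, 0], [1, 2187]] · [[1, 0], [1, -1]] = [[1, 0], [2188, -2187]].

[[1, 0], [2188, -2187]]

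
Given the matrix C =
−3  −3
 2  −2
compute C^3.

[[21, −39], [26, 34]]

C^2 = [[3, 15], [−10, −2]]
C^3 = [[21, −39], [26, 34]]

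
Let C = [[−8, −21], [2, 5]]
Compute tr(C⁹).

−513

tr C = −3 and det C = 2, so the characteristic polynomial is λ² − (−3)λ + (2) with roots −1 and −2.
Eigenvectors give P = [[−3, −7], [1, 2]] with P⁻¹ = [[2, 7], [−1, −3]], and C = P·diag(−1, −2)·P⁻¹.
Then C⁹ = P·diag(−1, −512)·P⁻¹ = [[3, 3584], [−1, −1024]] · [[2, 7], [−1, −3]] = [[−3578, −10731], [1022, 3065]].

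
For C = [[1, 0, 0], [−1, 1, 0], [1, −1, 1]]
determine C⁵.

[[1, 0, 0], [−5, 1, 0], [15, −5, 1]]

C = I + N where N = [[0, 0, 0], [−1, 0, 0], [1, −1, 0]] is strictly lower-triangular, so N³ = 0.
(I + N)⁵ = I + 5·N + 10·N² = [[1, 0, 0], [−5, 1, 0], [15, −5, 1]].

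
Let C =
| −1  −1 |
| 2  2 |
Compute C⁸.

C² = C (a projection; rank 1, trace 1), so C⁸ = C.

[[−1, −1], [2, 2]]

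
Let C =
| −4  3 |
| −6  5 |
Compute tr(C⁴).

17

tr C = 1 and det C = −2, so the characteristic polynomial is λ² − (1)λ + (−2) with roots 2 and −1.
Eigenvectors give P = [[−1, 1], [−2, 1]] with P⁻¹ = [[1, −1], [2, −1]], and C = P·diag(2, −1)·P⁻¹.
Then C⁴ = P·diag(16, 1)·P⁻¹ = [[−16, 1], [−32, 1]] · [[1, −1], [2, −1]] = [[−14, 15], [−30, 31]].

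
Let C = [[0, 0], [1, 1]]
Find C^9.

[[0, 0], [1, 1]]

C² = C (a projection; rank 1, trace 1), so C^9 = C.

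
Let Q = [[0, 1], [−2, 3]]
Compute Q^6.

tr Q = 3 and det Q = 2, so the characteristic polynomial is λ² − (3)λ + (2) with roots 2 and 1.
Eigenvectors give P = [[−1, 1], [−2, 1]] with P⁻¹ = [[1, −1], [2, −1]], and Q = P·diag(2, 1)·P⁻¹.
Then Q^6 = P·diag(64, 1)·P⁻¹ = [[−64, 1], [−128, 1]] · [[1, −1], [2, −1]] = [[−62, 63], [−126, 127]].

[[−62, 63], [−126, 127]]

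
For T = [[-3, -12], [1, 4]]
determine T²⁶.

[[-3, -12], [1, 4]]

T² = T (a projection; rank 1, trace 1), so T²⁶ = T.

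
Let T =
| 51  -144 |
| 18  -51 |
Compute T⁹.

[[334611, -944784], [118098, -334611]]

tr T = 0 and det T = -9, so the characteristic polynomial is λ² − (0)λ + (-9) with roots 3 and -3.
Eigenvectors give P = [[3, -8], [1, -3]] with P⁻¹ = [[3, -8], [1, -3]], and T = P·diag(3, -3)·P⁻¹.
Then T⁹ = P·diag(19683, -19683)·P⁻¹ = [[59049, 157464], [19683, 59049]] · [[3, -8], [1, -3]] = [[334611, -944784], [118098, -334611]].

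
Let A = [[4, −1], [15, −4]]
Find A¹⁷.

A² = I (check: tr A = 0 and det A = −1), so A¹⁷ = A since 17 is odd.

[[4, −1], [15, −4]]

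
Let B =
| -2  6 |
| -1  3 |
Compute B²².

B² = B (a projection; rank 1, trace 1), so B²² = B.

[[-2, 6], [-1, 3]]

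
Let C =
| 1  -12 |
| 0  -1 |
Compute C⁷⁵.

[[1, -12], [0, -1]]

C² = I (check: tr C = 0 and det C = -1), so C⁷⁵ = C since 75 is odd.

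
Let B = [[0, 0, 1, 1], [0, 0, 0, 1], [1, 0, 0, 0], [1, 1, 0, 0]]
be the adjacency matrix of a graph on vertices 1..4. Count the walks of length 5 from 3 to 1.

The number of length-5 walks from vertex 3 to vertex 1 is entry (3,1) of B^5, where B is the adjacency matrix.
B^2 = [[2, 1, 0, 0], [1, 1, 0, 0], [0, 0, 1, 1], [0, 0, 1, 2]]
B^3 = [[0, 0, 2, 3], [0, 0, 1, 2], [2, 1, 0, 0], [3, 2, 0, 0]]
B^4 = [[5, 3, 0, 0], [3, 2, 0, 0], [0, 0, 2, 3], [0, 0, 3, 5]]
B^5 = [[0, 0, 5, 8], [0, 0, 3, 5], [5, 3, 0, 0], [8, 5, 0, 0]]

5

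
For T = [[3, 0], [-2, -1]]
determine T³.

T² = [[9, 0], [-4, 1]]
T³ = [[27, 0], [-14, -1]]

[[27, 0], [-14, -1]]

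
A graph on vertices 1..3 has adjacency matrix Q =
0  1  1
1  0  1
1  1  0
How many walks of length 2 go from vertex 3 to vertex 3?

The number of length-2 walks from vertex 3 to vertex 3 is entry (3,3) of Q², where Q is the adjacency matrix.
Q² = [[2, 1, 1], [1, 2, 1], [1, 1, 2]]

2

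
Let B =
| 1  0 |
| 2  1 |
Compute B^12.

[[1, 0], [24, 1]]

B = I + N where N = [[0, 0], [2, 0]] is strictly lower-triangular, so N^2 = 0.
(I + N)^12 = I + 12·N = [[1, 0], [24, 1]].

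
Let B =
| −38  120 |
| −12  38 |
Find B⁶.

[[64, 0], [0, 64]]

tr B = 0 and det B = −4, so the characteristic polynomial is λ² − (0)λ + (−4) with roots 2 and −2.
Eigenvectors give P = [[−3, −10], [−1, −3]] with P⁻¹ = [[3, −10], [−1, 3]], and B = P·diag(2, −2)·P⁻¹.
Then B⁶ = P·diag(64, 64)·P⁻¹ = [[−192, −640], [−64, −192]] · [[3, −10], [−1, 3]] = [[64, 0], [0, 64]].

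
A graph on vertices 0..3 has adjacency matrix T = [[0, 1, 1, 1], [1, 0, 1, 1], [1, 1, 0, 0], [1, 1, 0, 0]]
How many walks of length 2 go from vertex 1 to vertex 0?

2

The number of length-2 walks from vertex 1 to vertex 0 is entry (1,0) of T², where T is the adjacency matrix.
T² = [[3, 2, 1, 1], [2, 3, 1, 1], [1, 1, 2, 2], [1, 1, 2, 2]]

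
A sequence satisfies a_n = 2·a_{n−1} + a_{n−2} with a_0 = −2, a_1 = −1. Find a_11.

With companion matrix M = [[2, 1], [1, 0]], [a_n, a_{n−1}]ᵀ = M·[a_{n−1}, a_{n−2}]ᵀ, so [a_11, a_10]ᵀ = M¹⁰·[a_1, a_0]ᵀ.
M¹⁰ = [[5741, 2378], [2378, 985]], giving [a_11, a_10]ᵀ = [[−10497], [−4348]].

−10497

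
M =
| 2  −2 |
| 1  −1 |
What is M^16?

[[2, −2], [1, −1]]

M² = M (a projection; rank 1, trace 1), so M^16 = M.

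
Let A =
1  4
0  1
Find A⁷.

[[1, 28], [0, 1]]

A = I + N where N = [[0, 4], [0, 0]] is strictly upper-triangular, so N² = 0.
(I + N)⁷ = I + 7·N = [[1, 28], [0, 1]].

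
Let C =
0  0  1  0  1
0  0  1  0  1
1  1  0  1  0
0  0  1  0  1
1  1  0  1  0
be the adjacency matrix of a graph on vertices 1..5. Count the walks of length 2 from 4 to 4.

The number of length-2 walks from vertex 4 to vertex 4 is entry (4,4) of C², where C is the adjacency matrix.
C² = [[2, 2, 0, 2, 0], [2, 2, 0, 2, 0], [0, 0, 3, 0, 3], [2, 2, 0, 2, 0], [0, 0, 3, 0, 3]]

2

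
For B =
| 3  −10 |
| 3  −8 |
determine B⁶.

[[−3261, 6650], [−1995, 4054]]

tr B = −5 and det B = 6, so the characteristic polynomial is λ² − (−5)λ + (6) with roots −2 and −3.
Eigenvectors give P = [[−2, −5], [−1, −3]] with P⁻¹ = [[−3, 5], [1, −2]], and B = P·diag(−2, −3)·P⁻¹.
Then B⁶ = P·diag(64, 729)·P⁻¹ = [[−128, −3645], [−64, −2187]] · [[−3, 5], [1, −2]] = [[−3261, 6650], [−1995, 4054]].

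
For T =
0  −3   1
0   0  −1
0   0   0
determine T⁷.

T is strictly triangular, hence nilpotent: T³ = 0, so T⁷ = 0.

[[0, 0, 0], [0, 0, 0], [0, 0, 0]]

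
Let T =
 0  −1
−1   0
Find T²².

T² = I (check: tr T = 0 and det T = −1), so T²² = I since 22 is even.

[[1, 0], [0, 1]]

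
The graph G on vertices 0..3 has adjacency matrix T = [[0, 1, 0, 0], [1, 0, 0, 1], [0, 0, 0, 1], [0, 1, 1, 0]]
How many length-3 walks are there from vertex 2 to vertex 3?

2

The number of length-3 walks from vertex 2 to vertex 3 is entry (2,3) of T³, where T is the adjacency matrix.
T² = [[1, 0, 0, 1], [0, 2, 1, 0], [0, 1, 1, 0], [1, 0, 0, 2]]
T³ = [[0, 2, 1, 0], [2, 0, 0, 3], [1, 0, 0, 2], [0, 3, 2, 0]]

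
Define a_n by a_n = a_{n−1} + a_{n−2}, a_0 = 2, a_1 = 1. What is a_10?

123

With companion matrix C = [[1, 1], [1, 0]], [a_n, a_{n−1}]ᵀ = C·[a_{n−1}, a_{n−2}]ᵀ, so [a_10, a_9]ᵀ = C^9·[a_1, a_0]ᵀ.
C^9 = [[55, 34], [34, 21]], giving [a_10, a_9]ᵀ = [[123], [76]].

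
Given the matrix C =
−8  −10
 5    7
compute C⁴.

[[146, 130], [−65, −49]]

tr C = −1 and det C = −6, so the characteristic polynomial is λ² − (−1)λ + (−6) with roots 2 and −3.
Eigenvectors give P = [[−1, −2], [1, 1]] with P⁻¹ = [[1, 2], [−1, −1]], and C = P·diag(2, −3)·P⁻¹.
Then C⁴ = P·diag(16, 81)·P⁻¹ = [[−16, −162], [16, 81]] · [[1, 2], [−1, −1]] = [[146, 130], [−65, −49]].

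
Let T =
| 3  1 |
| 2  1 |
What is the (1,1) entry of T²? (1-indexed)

11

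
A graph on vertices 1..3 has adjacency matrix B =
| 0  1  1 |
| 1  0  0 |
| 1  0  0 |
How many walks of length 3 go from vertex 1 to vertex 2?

2

The number of length-3 walks from vertex 1 to vertex 2 is entry (1,2) of B³, where B is the adjacency matrix.
B² = [[2, 0, 0], [0, 1, 1], [0, 1, 1]]
B³ = [[0, 2, 2], [2, 0, 0], [2, 0, 0]]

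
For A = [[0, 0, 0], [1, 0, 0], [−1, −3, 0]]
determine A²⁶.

[[0, 0, 0], [0, 0, 0], [0, 0, 0]]

A is strictly triangular, hence nilpotent: A³ = 0, so A²⁶ = 0.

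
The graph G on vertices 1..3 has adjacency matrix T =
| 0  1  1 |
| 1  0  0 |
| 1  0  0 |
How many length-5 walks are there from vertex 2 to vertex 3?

The number of length-5 walks from vertex 2 to vertex 3 is entry (2,3) of T⁵, where T is the adjacency matrix.
T² = [[2, 0, 0], [0, 1, 1], [0, 1, 1]]
T³ = [[0, 2, 2], [2, 0, 0], [2, 0, 0]]
T⁴ = [[4, 0, 0], [0, 2, 2], [0, 2, 2]]
T⁵ = [[0, 4, 4], [4, 0, 0], [4, 0, 0]]

0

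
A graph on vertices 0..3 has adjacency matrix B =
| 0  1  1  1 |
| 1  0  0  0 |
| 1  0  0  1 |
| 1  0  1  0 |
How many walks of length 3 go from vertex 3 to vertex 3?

The number of length-3 walks from vertex 3 to vertex 3 is entry (3,3) of B^3, where B is the adjacency matrix.
B^2 = [[3, 0, 1, 1], [0, 1, 1, 1], [1, 1, 2, 1], [1, 1, 1, 2]]
B^3 = [[2, 3, 4, 4], [3, 0, 1, 1], [4, 1, 2, 3], [4, 1, 3, 2]]

2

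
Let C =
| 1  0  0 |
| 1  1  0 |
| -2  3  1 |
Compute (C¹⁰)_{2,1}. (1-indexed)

10

C = I + N where N = [[0, 0, 0], [1, 0, 0], [-2, 3, 0]] is strictly lower-triangular, so N³ = 0.
(I + N)¹⁰ = I + 10·N + 45·N² = [[1, 0, 0], [10, 1, 0], [115, 30, 1]].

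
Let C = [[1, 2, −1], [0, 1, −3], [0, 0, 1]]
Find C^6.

[[1, 12, −96], [0, 1, −18], [0, 0, 1]]

C = I + N where N = [[0, 2, −1], [0, 0, −3], [0, 0, 0]] is strictly upper-triangular, so N^3 = 0.
(I + N)^6 = I + 6·N + 15·N^2 = [[1, 12, −96], [0, 1, −18], [0, 0, 1]].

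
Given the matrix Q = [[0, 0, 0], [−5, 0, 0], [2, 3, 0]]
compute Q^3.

[[0, 0, 0], [0, 0, 0], [0, 0, 0]]

Q is strictly triangular, hence nilpotent: Q^3 = 0, so Q^3 = 0.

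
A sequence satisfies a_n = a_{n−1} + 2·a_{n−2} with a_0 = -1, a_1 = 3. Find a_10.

With companion matrix M = [[1, 2], [1, 0]], [a_n, a_{n−1}]ᵀ = M·[a_{n−1}, a_{n−2}]ᵀ, so [a_10, a_9]ᵀ = M⁹·[a_1, a_0]ᵀ.
M⁹ = [[341, 342], [171, 170]], giving [a_10, a_9]ᵀ = [[681], [343]].

681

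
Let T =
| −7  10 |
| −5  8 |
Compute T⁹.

[[−20707, 40390], [−20195, 39878]]

tr T = 1 and det T = −6, so the characteristic polynomial is λ² − (1)λ + (−6) with roots 3 and −2.
Eigenvectors give P = [[1, 2], [1, 1]] with P⁻¹ = [[−1, 2], [1, −1]], and T = P·diag(3, −2)·P⁻¹.
Then T⁹ = P·diag(19683, −512)·P⁻¹ = [[19683, −1024], [19683, −512]] · [[−1, 2], [1, −1]] = [[−20707, 40390], [−20195, 39878]].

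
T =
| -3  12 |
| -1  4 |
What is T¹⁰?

[[-3, 12], [-1, 4]]

T² = T (a projection; rank 1, trace 1), so T¹⁰ = T.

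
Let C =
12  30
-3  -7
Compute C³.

tr C = 5 and det C = 6, so the characteristic polynomial is λ² − (5)λ + (6) with roots 3 and 2.
Eigenvectors give P = [[10, -3], [-3, 1]] with P⁻¹ = [[1, 3], [3, 10]], and C = P·diag(3, 2)·P⁻¹.
Then C³ = P·diag(27, 8)·P⁻¹ = [[270, -24], [-81, 8]] · [[1, 3], [3, 10]] = [[198, 570], [-57, -163]].

[[198, 570], [-57, -163]]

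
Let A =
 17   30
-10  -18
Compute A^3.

[[113, 210], [-70, -132]]

tr A = -1 and det A = -6, so the characteristic polynomial is λ² − (-1)λ + (-6) with roots 2 and -3.
Eigenvectors give P = [[2, 3], [-1, -2]] with P⁻¹ = [[2, 3], [-1, -2]], and A = P·diag(2, -3)·P⁻¹.
Then A^3 = P·diag(8, -27)·P⁻¹ = [[16, -81], [-8, 54]] · [[2, 3], [-1, -2]] = [[113, 210], [-70, -132]].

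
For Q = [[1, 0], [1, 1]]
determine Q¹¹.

Q = I + N where N = [[0, 0], [1, 0]] is strictly lower-triangular, so N² = 0.
(I + N)¹¹ = I + 11·N = [[1, 0], [11, 1]].

[[1, 0], [11, 1]]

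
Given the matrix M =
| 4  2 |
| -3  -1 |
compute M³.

M² = [[10, 6], [-9, -5]]
M³ = [[22, 14], [-21, -13]]

[[22, 14], [-21, -13]]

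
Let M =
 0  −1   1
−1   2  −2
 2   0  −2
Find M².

[[3, −2, 0], [−6, 5, −1], [−4, −2, 6]]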